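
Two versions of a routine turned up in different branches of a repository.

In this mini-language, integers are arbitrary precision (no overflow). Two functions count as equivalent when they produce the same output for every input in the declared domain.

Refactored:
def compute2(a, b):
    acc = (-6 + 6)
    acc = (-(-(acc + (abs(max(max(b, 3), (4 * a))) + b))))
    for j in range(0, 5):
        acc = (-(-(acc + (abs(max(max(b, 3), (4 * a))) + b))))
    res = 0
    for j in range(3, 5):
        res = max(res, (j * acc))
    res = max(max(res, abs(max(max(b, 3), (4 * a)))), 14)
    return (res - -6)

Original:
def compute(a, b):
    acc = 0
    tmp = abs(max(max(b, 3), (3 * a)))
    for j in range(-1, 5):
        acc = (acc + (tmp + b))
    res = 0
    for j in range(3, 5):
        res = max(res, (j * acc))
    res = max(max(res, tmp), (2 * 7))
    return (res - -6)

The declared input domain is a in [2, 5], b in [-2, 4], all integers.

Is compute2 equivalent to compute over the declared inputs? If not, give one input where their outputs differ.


Not equivalent: a=2, b=-2 separates them (102 vs 150).
compute: acc = 0; tmp = 6; [j=-1]; acc = 4; [j=0]; acc = 8; [j=1]; acc = 12; [j=2]; acc = 16; [j=3]; acc = 20; [j=4]; acc = 24; res = 0; [j=3]; res = 72; [j=4]; res = 96; res = 96; return 102
compute2: acc = 0; acc = 6; [j=0]; acc = 12; [j=1]; acc = 18; [j=2]; acc = 24; [j=3]; acc = 30; [j=4]; acc = 36; res = 0; [j=3]; res = 108; [j=4]; res = 144; res = 144; return 150
verdict: not equivalent; witness: a=2, b=-2


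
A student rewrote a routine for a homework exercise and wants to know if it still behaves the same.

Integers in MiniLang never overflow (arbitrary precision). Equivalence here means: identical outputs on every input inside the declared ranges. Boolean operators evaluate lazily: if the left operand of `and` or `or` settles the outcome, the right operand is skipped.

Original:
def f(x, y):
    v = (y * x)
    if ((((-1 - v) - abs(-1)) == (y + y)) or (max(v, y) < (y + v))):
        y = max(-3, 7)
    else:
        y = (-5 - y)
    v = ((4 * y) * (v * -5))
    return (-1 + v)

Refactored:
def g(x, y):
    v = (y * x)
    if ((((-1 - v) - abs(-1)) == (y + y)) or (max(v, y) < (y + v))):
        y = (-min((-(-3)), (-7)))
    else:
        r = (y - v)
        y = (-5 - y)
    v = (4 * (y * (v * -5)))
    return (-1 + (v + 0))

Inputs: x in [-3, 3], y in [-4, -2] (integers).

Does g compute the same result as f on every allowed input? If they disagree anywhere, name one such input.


Reading the diff, among the changes: statement counts differ, plus arithmetic usage differs, plus constant usage differs, plus local variable names differ, plus min/max/abs usage differs.
As a probe, take x=-3, y=-3: f runs v becomes 9; next ((((-1 - v) - abs(-1)) == (y + y)) or (max(v, y) < (y + v))) evaluates to false; next y becomes -2; next v becomes 360; next final value 359; g runs v becomes 9; next ((((-1 - v) - abs(-1)) == (y + y)) or (max(v, y) < (y + v))) evaluates to false; next r becomes -12; next y becomes -2; next v becomes 360; next final value 359; both end at 359.
Across all 21 domain points the two functions coincide.
verdict: equivalent


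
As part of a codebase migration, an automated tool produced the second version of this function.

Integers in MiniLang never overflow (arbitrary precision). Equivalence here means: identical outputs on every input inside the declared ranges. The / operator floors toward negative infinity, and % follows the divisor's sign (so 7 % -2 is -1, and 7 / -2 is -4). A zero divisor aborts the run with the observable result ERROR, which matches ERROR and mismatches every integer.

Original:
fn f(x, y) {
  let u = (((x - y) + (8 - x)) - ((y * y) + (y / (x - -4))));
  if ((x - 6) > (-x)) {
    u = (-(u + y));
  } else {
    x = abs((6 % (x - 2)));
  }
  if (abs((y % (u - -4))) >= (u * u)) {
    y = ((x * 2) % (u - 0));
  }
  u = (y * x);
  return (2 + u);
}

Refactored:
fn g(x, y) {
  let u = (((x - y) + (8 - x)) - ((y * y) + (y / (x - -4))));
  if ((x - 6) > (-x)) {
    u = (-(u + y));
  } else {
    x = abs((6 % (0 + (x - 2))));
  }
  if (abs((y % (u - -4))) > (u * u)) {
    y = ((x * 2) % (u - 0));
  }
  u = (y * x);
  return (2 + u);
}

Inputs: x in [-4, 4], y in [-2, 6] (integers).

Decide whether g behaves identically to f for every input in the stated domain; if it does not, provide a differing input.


The one real change (`(abs((y % (u - -4))) >= (u * u))` became `(abs((y % (u - -4))) > (u * u))`) has no effect anywhere in the declared ranges.
Tracing x=1, y=5: f: u = -23; ((x - 6) > (-x)) -> false; x = 0; (abs((y % (u - -4))) >= (u * u)) -> false; u = 0; return 2 | g: u = -23; ((x - 6) > (-x)) -> false; x = 0; (abs((y % (u - -4))) > (u * u)) -> false; u = 0; return 2 — matching result 2.
Every one of the 81 inputs gives matching results.
verdict: equivalent


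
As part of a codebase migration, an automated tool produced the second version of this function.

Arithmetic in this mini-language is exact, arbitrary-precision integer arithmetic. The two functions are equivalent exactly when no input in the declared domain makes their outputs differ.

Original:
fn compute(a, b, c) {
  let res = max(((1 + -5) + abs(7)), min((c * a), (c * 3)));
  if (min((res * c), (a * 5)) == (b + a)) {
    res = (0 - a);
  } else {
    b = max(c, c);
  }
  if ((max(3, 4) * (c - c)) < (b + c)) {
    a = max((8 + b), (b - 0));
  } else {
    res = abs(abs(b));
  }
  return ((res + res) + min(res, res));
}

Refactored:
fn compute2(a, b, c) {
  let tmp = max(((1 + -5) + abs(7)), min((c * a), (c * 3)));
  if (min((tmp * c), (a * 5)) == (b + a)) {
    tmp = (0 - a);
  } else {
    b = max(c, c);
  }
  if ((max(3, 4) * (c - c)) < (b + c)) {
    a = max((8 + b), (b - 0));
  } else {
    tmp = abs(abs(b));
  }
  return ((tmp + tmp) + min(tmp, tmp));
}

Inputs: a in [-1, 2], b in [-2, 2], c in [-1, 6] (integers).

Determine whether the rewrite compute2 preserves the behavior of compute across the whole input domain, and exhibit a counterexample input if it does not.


Comparing the listings, the differences include: local variable names differ.
Spot check at a=-1, b=-2, c=4 — compute: res := 3 | (min((res * c), (a * 5)) == (b + a)): false | b := 4 | ((max(3, 4) * (c - c)) < (b + c)): true | a := 12 | result 9. compute2: tmp := 3 | (min((tmp * c), (a * 5)) == (b + a)): false | b := 4 | ((max(3, 4) * (c - c)) < (b + c)): true | a := 12 | result 9. Both give 9.
Every one of the 160 inputs gives matching results.
verdict: equivalent


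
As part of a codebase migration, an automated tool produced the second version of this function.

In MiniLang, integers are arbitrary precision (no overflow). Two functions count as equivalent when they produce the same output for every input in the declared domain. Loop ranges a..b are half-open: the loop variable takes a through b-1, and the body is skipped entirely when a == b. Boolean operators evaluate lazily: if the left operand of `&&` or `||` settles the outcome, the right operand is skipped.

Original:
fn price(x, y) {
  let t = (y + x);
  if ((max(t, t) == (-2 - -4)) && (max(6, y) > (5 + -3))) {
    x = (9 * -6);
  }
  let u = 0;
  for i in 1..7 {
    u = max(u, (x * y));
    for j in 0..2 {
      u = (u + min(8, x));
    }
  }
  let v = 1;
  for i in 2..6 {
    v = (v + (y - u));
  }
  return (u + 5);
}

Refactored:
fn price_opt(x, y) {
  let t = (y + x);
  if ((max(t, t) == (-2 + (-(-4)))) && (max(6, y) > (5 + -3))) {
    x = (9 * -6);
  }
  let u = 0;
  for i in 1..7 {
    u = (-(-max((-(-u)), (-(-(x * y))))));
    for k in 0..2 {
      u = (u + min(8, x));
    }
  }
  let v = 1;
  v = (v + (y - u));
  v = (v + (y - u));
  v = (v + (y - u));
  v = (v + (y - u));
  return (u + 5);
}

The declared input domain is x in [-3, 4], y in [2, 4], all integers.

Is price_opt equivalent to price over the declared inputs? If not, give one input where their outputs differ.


Equivalent — the differences include statement counts differ; local variable names differ; loop structure differs; arithmetic usage differs, yet no declared input distinguishes the two.
Spot check at x=-2, y=4 — price: t := 2 | ((max(t, t) == (-2 - -4)) && (max(6, y) > (5 + -3))): true | x := -54 | u := 0 | iter i=1: | u := 0 | iter j=0: | u := -54 | iter j=1: | u := -108 | iter i=2: | u := -108 | iter j=0: | u := -162 | iter j=1: | u := -216 | iter i=3: | u := -216 | iter j=0: | u := -270 | iter j=1: | u := -324 | iter i=4: | u := -216 | iter j=0: | u := -270 | iter j=1: | u := -324 | iter i=5: | u := -216 | iter j=0: | u := -270 | iter j=1: | u := -324 | iter i=6: | u := -216 | iter j=0: | u := -270 | iter j=1: | u := -324 | v := 1 | iter i=2: | v := 329 | iter i=3: | v := 657 | iter i=4: | v := 985 | iter i=5: | v := 1313 | result -319. price_opt: t := 2 | ((max(t, t) == (-2 + (-(-4)))) && (max(6, y) > (5 + -3))): true | x := -54 | u := 0 | iter i=1: | u := 0 | iter k=0: | u := -54 | iter k=1: | u := -108 | iter i=2: | u := -108 | iter k=0: | u := -162 | iter k=1: | u := -216 | iter i=3: | u := -216 | iter k=0: | u := -270 | iter k=1: | u := -324 | iter i=4: | u := -216 | iter k=0: | u := -270 | iter k=1: | u := -324 | iter i=5: | u := -216 | iter k=0: | u := -270 | iter k=1: | u := -324 | iter i=6: | u := -216 | iter k=0: | u := -270 | iter k=1: | u := -324 | v := 1 | v := 329 | v := 657 | v := 985 | v := 1313 | result -319. Both give -319.
Sweeping the whole domain (24 inputs) finds no disagreement.
verdict: equivalent


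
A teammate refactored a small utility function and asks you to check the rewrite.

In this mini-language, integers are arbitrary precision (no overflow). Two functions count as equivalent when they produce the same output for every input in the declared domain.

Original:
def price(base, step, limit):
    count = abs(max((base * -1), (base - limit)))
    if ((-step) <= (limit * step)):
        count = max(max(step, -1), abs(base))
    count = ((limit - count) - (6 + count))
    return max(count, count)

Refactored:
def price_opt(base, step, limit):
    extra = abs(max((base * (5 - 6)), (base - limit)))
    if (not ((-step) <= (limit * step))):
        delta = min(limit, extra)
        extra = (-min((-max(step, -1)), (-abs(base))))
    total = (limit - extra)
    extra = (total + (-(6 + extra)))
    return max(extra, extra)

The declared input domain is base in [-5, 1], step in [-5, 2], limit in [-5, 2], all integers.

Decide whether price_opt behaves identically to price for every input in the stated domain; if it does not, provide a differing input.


On input base=-2, step=-5, limit=-5, price returns -15 while price_opt returns -17.
verdict: not equivalent; witness: base=-2, step=-5, limit=-5


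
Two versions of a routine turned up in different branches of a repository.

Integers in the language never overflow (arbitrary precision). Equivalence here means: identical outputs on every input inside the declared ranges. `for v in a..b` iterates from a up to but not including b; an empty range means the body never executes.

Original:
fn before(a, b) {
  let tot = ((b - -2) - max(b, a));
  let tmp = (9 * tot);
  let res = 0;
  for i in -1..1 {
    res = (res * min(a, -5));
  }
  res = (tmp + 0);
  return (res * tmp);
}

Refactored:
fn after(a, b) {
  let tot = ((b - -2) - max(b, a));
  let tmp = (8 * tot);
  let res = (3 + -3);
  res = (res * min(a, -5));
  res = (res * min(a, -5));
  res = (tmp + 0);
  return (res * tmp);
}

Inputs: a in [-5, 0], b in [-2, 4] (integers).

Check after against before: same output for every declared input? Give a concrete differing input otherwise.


These are not equivalent — on a=-5, b=-2 the outputs split (324 vs 256).
before: tot=2, then tmp=18, then res=0, then (i=-1), then res=0, then (i=0), then res=0, then res=18, then returns 324
after: tot=2, then tmp=16, then res=0, then res=0, then res=0, then res=16, then returns 256
verdict: not equivalent; witness: a=-5, b=-2


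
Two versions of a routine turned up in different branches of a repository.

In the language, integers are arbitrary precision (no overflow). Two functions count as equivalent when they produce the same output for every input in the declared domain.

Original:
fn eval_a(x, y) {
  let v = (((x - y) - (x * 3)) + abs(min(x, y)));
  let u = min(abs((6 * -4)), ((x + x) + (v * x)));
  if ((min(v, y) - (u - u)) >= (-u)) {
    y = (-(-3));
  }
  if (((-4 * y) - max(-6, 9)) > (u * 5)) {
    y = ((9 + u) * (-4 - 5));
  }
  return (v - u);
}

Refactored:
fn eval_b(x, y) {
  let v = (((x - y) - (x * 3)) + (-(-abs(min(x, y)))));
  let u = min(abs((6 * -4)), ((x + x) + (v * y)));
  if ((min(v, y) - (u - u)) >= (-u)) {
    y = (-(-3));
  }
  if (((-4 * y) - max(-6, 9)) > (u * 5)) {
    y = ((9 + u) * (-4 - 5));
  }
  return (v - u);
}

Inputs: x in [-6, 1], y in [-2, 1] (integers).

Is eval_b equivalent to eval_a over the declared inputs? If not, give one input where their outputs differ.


Try x=-6, y=-2.
eval_a: v = 20; u = -132; ((min(v, y) - (u - u)) >= (-u)) -> false; (((-4 * y) - max(-6, 9)) > (u * 5)) -> true; y = 1107; return 152
eval_b: v = 20; u = -52; ((min(v, y) - (u - u)) >= (-u)) -> false; (((-4 * y) - max(-6, 9)) > (u * 5)) -> true; y = 387; return 72
152 against 72: the behavior changed.
verdict: not equivalent; witness: x=-6, y=-2


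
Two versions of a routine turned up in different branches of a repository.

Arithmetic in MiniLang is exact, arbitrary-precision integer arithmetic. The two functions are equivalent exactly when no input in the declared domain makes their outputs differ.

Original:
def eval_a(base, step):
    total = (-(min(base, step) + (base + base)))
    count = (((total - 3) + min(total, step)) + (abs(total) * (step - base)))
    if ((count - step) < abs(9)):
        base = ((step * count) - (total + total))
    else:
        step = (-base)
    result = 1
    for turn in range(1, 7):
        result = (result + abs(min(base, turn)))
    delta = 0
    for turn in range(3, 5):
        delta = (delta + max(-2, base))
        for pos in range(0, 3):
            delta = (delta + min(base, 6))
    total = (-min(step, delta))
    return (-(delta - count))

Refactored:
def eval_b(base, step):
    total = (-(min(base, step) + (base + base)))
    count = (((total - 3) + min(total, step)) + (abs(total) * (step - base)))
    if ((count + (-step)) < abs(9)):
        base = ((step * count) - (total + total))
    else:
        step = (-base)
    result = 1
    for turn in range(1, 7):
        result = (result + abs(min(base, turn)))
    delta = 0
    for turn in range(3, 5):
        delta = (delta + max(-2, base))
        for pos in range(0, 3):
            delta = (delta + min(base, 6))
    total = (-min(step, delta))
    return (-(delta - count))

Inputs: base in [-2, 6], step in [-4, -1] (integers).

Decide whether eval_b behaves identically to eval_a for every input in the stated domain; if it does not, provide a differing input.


The two are interchangeable: arithmetic usage differs, and every declared input agrees.
One worked example (base=2, step=-2) — eval_a: total = -2; count = -15; ((count - step) < abs(9)) -> true; base = 34; result = 1; [turn=1]; result = 2; [turn=2]; result = 4; [turn=3]; result = 7; [turn=4]; result = 11; [turn=5]; result = 16; [turn=6]; result = 22; delta = 0; [turn=3]; delta = 34; [pos=0]; delta = 40; [pos=1]; delta = 46; [pos=2]; delta = 52; [turn=4]; delta = 86; [pos=0]; delta = 92; [pos=1]; delta = 98; [pos=2]; delta = 104; total = 2; return -119; eval_b: total = -2; count = -15; ((count + (-step)) < abs(9)) -> true; base = 34; result = 1; [turn=1]; result = 2; [turn=2]; result = 4; [turn=3]; result = 7; [turn=4]; result = 11; [turn=5]; result = 16; [turn=6]; result = 22; delta = 0; [turn=3]; delta = 34; [pos=0]; delta = 40; [pos=1]; delta = 46; [pos=2]; delta = 52; [turn=4]; delta = 86; [pos=0]; delta = 92; [pos=1]; delta = 98; [pos=2]; delta = 104; total = 2; return -119; agreement on -119.
An exhaustive pass over the 36 declared inputs shows identical outputs.
verdict: equivalent


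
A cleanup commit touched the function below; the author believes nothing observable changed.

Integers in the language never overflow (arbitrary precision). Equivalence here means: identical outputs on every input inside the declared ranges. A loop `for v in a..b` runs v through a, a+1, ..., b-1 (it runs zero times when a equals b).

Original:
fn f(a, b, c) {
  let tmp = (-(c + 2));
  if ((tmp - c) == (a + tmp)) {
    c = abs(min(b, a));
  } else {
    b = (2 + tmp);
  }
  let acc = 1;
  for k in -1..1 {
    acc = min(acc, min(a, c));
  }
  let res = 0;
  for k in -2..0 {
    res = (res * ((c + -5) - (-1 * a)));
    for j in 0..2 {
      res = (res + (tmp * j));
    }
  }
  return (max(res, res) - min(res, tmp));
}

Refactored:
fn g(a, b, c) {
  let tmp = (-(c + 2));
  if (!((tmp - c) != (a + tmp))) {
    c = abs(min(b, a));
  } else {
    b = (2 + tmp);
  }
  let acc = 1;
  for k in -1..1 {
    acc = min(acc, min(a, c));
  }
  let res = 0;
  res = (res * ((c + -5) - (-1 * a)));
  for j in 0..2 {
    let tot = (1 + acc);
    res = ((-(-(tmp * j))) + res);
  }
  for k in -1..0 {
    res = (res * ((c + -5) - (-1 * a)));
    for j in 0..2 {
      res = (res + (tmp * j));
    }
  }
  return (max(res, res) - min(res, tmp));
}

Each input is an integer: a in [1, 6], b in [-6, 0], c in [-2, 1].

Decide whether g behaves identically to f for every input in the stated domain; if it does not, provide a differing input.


Equivalent — the differences include constant usage differs, and loop structure differs, and arithmetic usage differs, and boolean connective usage differs, and statement counts differ, and comparison usage differs, and local variable names differ, yet no declared input distinguishes the two.
Spot check at a=5, b=-2, c=1 — f: tmp := -3 | ((tmp - c) == (a + tmp)): false | b := -1 | acc := 1 | iter k=-1: | acc := 1 | iter k=0: | acc := 1 | res := 0 | iter k=-2: | res := 0 | iter j=0: | res := 0 | iter j=1: | res := -3 | iter k=-1: | res := -3 | iter j=0: | res := -3 | iter j=1: | res := -6 | result 0. g: tmp := -3 | (!((tmp - c) != (a + tmp))): false | b := -1 | acc := 1 | iter k=-1: | acc := 1 | iter k=0: | acc := 1 | res := 0 | res := 0 | iter j=0: | tot := 2 | res := 0 | iter j=1: | tot := 2 | res := -3 | iter k=-1: | res := -3 | iter j=0: | res := -3 | iter j=1: | res := -6 | result 0. Both give 0.
An exhaustive pass over the 168 declared inputs shows identical outputs.
verdict: equivalent


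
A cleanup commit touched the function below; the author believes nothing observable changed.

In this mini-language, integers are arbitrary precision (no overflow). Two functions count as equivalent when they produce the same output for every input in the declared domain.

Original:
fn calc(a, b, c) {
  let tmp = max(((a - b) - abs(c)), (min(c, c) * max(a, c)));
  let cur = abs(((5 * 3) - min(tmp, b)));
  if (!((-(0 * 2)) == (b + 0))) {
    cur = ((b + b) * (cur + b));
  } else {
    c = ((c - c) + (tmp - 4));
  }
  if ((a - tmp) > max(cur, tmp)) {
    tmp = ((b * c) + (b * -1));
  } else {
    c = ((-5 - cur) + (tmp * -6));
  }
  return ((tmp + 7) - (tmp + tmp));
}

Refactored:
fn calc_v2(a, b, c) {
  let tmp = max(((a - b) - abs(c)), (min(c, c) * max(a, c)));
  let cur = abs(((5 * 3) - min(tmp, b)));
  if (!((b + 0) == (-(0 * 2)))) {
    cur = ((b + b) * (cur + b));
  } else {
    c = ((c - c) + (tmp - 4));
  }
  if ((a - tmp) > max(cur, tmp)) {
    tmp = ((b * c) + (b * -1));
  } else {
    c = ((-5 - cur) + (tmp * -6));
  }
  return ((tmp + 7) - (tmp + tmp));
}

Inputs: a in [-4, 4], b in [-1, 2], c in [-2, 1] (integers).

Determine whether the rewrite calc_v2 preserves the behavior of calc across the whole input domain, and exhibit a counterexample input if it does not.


Behavior is preserved: although same computation, different form, the outputs never diverge.
As a probe, take a=-1, b=-1, c=-2: calc runs tmp becomes 2; next cur becomes 16; next (!((-(0 * 2)) == (b + 0))) evaluates to true; next cur becomes -30; next ((a - tmp) > max(cur, tmp)) evaluates to false; next c becomes 13; next final value 5; calc_v2 runs tmp becomes 2; next cur becomes 16; next (!((b + 0) == (-(0 * 2)))) evaluates to true; next cur becomes -30; next ((a - tmp) > max(cur, tmp)) evaluates to false; next c becomes 13; next final value 5; both end at 5.
Sweeping the whole domain (144 inputs) finds no disagreement.
verdict: equivalent


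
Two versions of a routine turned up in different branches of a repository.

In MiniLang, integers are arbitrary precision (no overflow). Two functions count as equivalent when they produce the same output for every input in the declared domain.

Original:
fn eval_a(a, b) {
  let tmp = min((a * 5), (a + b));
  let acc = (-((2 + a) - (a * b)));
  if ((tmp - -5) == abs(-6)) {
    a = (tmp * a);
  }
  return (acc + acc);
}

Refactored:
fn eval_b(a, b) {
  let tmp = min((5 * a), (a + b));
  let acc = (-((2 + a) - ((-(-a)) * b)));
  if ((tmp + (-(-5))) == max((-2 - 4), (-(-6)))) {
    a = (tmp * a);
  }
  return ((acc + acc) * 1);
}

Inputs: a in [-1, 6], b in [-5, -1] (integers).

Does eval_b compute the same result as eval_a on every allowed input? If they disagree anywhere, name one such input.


Reading the diff, among the changes: min/max/abs usage differs, plus arithmetic usage differs, plus constant usage differs.
Tracing a=3, b=-5: eval_a: tmp := -2 | acc := -20 | ((tmp - -5) == abs(-6)): false | result -40 | eval_b: tmp := -2 | acc := -20 | ((tmp + (-(-5))) == max((-2 - 4), (-(-6)))): false | result -40 — matching result -40.
Every one of the 40 inputs gives matching results.
verdict: equivalent


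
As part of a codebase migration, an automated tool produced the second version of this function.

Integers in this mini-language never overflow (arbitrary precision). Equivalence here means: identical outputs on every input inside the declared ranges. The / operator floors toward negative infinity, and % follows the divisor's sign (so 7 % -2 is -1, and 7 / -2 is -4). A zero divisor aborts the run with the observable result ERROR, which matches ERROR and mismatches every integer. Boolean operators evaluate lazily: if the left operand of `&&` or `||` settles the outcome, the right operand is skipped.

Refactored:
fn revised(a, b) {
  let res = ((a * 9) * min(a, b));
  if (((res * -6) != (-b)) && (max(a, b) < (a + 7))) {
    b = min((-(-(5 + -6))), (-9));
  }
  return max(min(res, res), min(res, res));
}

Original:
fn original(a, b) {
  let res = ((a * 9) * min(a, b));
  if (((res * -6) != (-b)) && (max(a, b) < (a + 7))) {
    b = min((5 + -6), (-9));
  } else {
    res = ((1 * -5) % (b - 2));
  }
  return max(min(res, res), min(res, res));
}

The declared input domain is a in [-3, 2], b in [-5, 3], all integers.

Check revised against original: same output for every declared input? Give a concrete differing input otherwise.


Consider the input a=0, b=0.
original: res = 0; (((res * -6) != (-b)) && (max(a, b) < (a + 7))) -> false; res = -1; return -1
revised: res = 0; (((res * -6) != (-b)) && (max(a, b) < (a + 7))) -> false; return 0
-1 vs 0 — the two versions disagree here.
verdict: not equivalent; witness: a=0, b=0


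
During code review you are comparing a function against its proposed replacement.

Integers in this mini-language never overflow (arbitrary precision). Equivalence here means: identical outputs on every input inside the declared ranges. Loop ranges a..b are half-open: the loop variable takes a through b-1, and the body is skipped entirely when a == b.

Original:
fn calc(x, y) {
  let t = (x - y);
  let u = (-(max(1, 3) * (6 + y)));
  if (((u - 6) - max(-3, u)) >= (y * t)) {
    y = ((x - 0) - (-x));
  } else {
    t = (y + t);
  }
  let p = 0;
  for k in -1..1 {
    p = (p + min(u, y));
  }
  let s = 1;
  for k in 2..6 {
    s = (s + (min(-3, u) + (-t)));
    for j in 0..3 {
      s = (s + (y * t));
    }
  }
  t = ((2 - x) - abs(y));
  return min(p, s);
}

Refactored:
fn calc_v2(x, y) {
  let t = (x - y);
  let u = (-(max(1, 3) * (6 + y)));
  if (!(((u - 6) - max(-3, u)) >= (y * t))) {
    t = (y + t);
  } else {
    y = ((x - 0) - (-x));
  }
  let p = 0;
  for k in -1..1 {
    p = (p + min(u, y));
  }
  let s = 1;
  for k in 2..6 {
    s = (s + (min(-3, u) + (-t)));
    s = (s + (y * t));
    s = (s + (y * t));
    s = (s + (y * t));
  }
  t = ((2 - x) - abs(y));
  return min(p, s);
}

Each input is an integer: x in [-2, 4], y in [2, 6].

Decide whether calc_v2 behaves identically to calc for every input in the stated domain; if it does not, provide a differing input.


Comparing the listings, the differences include: loop structure differs, plus boolean connective usage differs, plus statement counts differ, plus local variable names differ, plus arithmetic usage differs.
Spot check at x=3, y=6 — calc: t := -3 | u := -36 | (((u - 6) - max(-3, u)) >= (y * t)): false | t := 3 | p := 0 | iter k=-1: | p := -36 | iter k=0: | p := -72 | s := 1 | iter k=2: | s := -38 | iter j=0: | s := -20 | iter j=1: | s := -2 | iter j=2: | s := 16 | iter k=3: | s := -23 | iter j=0: | s := -5 | iter j=1: | s := 13 | iter j=2: | s := 31 | iter k=4: | s := -8 | iter j=0: | s := 10 | iter j=1: | s := 28 | iter j=2: | s := 46 | iter k=5: | s := 7 | iter j=0: | s := 25 | iter j=1: | s := 43 | iter j=2: | s := 61 | t := -7 | result -72. calc_v2: t := -3 | u := -36 | (!(((u - 6) - max(-3, u)) >= (y * t))): true | t := 3 | p := 0 | iter k=-1: | p := -36 | iter k=0: | p := -72 | s := 1 | iter k=2: | s := -38 | s := -20 | s := -2 | s := 16 | iter k=3: | s := -23 | s := -5 | s := 13 | s := 31 | iter k=4: | s := -8 | s := 10 | s := 28 | s := 46 | iter k=5: | s := 7 | s := 25 | s := 43 | s := 61 | t := -7 | result -72. Both give -72.
Sweeping the whole domain (35 inputs) finds no disagreement.
verdict: equivalent


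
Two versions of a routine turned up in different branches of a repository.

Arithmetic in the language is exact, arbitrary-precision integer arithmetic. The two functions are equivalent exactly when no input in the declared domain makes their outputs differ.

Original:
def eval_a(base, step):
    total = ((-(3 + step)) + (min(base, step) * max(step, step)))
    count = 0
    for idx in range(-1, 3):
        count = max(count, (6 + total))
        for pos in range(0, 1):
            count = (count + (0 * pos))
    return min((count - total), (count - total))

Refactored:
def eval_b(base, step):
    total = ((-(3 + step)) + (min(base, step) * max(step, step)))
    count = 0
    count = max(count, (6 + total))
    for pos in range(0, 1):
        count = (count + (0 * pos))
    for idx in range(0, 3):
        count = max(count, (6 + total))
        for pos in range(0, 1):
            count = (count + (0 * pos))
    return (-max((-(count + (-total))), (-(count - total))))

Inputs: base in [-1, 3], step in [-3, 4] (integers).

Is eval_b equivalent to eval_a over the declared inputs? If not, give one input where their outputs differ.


The two versions differ — the changes include statement counts differ; loop structure differs; min/max/abs usage differs; constant usage differs; arithmetic usage differs.
As a probe, take base=0, step=1: eval_a runs total becomes -4; next count becomes 0; next at idx=-1:; next count becomes 2; next at pos=0:; next count becomes 2; next at idx=0:; next count becomes 2; next at pos=0:; next count becomes 2; next at idx=1:; next count becomes 2; next at pos=0:; next count becomes 2; next at idx=2:; next count becomes 2; next at pos=0:; next count becomes 2; next final value 6; eval_b runs total becomes -4; next count becomes 0; next count becomes 2; next at pos=0:; next count becomes 2; next at idx=0:; next count becomes 2; next at pos=0:; next count becomes 2; next at idx=1:; next count becomes 2; next at pos=0:; next count becomes 2; next at idx=2:; next count becomes 2; next at pos=0:; next count becomes 2; next final value 6; both end at 6.
Every one of the 40 inputs gives matching results.
verdict: equivalent


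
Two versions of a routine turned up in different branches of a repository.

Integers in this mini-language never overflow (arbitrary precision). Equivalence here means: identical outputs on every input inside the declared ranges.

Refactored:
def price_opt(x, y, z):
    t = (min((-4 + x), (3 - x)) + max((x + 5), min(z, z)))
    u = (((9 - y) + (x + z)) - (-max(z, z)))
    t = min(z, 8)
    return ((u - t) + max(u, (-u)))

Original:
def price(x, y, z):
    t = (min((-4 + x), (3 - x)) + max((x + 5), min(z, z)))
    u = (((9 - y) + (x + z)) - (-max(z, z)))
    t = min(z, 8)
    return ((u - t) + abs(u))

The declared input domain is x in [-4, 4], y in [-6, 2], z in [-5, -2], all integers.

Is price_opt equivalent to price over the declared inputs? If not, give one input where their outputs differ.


Behavior is preserved: although min/max/abs usage differs, the outputs never diverge.
Spot check at x=2, y=0, z=-5 — price: t = 5; u = 1; t = -5; return 7. price_opt: t = 5; u = 1; t = -5; return 7. Both give 7.
An exhaustive pass over the 324 declared inputs shows identical outputs.
verdict: equivalent


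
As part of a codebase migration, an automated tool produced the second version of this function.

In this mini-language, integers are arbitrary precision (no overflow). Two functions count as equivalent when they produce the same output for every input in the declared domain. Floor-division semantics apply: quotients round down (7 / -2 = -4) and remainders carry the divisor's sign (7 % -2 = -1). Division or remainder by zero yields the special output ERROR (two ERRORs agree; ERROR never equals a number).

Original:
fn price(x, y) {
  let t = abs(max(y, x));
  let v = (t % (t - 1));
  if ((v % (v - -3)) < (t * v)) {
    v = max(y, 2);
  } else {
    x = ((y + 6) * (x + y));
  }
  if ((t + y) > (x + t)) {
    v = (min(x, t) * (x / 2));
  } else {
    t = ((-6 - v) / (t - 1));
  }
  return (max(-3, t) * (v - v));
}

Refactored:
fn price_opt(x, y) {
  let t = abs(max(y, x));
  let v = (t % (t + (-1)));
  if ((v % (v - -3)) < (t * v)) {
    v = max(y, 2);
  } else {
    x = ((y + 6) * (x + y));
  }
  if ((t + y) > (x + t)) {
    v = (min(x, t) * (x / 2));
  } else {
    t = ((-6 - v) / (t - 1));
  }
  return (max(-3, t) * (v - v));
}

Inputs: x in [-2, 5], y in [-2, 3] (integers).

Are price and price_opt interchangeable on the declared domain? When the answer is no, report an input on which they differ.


Equivalent — the differences include arithmetic usage differs, yet no declared input distinguishes the two.
Tracing x=-2, y=-2: price: t = 2; v = 0; ((v % (v - -3)) < (t * v)) -> false; x = -16; ((t + y) > (x + t)) -> true; v = 128; return 0 | price_opt: t = 2; v = 0; ((v % (v - -3)) < (t * v)) -> false; x = -16; ((t + y) > (x + t)) -> true; v = 128; return 0 — matching result 0.
Across all 48 domain points the two functions coincide.
verdict: equivalent


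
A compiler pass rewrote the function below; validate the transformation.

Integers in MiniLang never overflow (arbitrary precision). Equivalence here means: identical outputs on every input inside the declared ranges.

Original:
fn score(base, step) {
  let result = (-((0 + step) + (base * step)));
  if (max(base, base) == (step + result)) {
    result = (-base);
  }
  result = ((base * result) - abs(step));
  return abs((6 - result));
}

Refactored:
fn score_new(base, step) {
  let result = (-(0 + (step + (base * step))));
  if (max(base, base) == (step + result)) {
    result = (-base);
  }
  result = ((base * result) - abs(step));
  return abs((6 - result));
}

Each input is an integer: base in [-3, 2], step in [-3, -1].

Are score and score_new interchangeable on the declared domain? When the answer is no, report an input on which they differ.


Changes here: same computation, different form; the full 18-point sweep finds no disagreement.
verdict: equivalent


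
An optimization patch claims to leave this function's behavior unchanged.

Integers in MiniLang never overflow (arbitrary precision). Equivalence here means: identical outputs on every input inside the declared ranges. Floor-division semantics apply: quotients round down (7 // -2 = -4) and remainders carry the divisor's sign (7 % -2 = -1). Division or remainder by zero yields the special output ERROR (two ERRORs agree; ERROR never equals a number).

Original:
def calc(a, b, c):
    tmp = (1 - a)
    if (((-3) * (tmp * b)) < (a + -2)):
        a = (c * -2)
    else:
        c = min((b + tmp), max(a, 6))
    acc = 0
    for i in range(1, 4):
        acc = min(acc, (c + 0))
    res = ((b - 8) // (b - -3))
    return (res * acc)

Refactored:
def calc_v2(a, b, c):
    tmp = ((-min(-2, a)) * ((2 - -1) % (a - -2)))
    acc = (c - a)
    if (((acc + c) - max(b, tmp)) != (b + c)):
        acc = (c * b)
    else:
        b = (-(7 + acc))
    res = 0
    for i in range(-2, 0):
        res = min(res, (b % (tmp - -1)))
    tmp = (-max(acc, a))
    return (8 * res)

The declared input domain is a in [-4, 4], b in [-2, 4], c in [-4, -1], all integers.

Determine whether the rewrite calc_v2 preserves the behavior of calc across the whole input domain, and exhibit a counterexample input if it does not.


Consider the input a=-4, b=-2, c=-4.
calc: tmp=5, then (((-3) * (tmp * b)) < (a + -2)) is false, then c=3, then acc=0, then (i=1), then acc=0, then (i=2), then acc=0, then (i=3), then acc=0, then res=-10, then returns 0
calc_v2: tmp=-4, then acc=0, then (((acc + c) - max(b, tmp)) != (b + c)) is true, then acc=8, then res=0, then (i=-2), then res=-2, then (i=-1), then res=-2, then tmp=-8, then returns -16
0 != -16, so the rewrite changes behavior.
verdict: not equivalent; witness: a=-4, b=-2, c=-4


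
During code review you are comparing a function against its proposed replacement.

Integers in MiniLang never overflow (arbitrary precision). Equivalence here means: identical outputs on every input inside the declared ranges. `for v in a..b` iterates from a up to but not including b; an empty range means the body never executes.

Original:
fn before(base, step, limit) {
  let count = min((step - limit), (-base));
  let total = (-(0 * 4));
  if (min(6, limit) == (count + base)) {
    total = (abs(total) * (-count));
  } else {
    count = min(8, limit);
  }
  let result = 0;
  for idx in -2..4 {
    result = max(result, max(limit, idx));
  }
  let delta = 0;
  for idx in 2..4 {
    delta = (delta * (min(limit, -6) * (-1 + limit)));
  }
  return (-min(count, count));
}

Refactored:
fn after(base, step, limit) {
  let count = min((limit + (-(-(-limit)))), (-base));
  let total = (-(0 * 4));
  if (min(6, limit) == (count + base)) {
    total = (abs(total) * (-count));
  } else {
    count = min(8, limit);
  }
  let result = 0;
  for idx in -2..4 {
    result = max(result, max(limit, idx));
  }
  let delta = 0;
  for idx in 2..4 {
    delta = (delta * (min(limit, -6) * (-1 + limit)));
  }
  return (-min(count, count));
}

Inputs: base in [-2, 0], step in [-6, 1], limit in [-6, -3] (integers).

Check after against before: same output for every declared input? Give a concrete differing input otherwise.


The rewrite breaks on base=-2, step=-6, limit=-4, where the results are 2 and 4.
before: count := -2 | total := 0 | (min(6, limit) == (count + base)): true | total := 0 | result := 0 | iter idx=-2: | result := 0 | iter idx=-1: | result := 0 | iter idx=0: | result := 0 | iter idx=1: | result := 1 | iter idx=2: | result := 2 | iter idx=3: | result := 3 | delta := 0 | iter idx=2: | delta := 0 | iter idx=3: | delta := 0 | result 2
after: count := 0 | total := 0 | (min(6, limit) == (count + base)): false | count := -4 | result := 0 | iter idx=-2: | result := 0 | iter idx=-1: | result := 0 | iter idx=0: | result := 0 | iter idx=1: | result := 1 | iter idx=2: | result := 2 | iter idx=3: | result := 3 | delta := 0 | iter idx=2: | delta := 0 | iter idx=3: | delta := 0 | result 4
verdict: not equivalent; witness: base=-2, step=-6, limit=-4


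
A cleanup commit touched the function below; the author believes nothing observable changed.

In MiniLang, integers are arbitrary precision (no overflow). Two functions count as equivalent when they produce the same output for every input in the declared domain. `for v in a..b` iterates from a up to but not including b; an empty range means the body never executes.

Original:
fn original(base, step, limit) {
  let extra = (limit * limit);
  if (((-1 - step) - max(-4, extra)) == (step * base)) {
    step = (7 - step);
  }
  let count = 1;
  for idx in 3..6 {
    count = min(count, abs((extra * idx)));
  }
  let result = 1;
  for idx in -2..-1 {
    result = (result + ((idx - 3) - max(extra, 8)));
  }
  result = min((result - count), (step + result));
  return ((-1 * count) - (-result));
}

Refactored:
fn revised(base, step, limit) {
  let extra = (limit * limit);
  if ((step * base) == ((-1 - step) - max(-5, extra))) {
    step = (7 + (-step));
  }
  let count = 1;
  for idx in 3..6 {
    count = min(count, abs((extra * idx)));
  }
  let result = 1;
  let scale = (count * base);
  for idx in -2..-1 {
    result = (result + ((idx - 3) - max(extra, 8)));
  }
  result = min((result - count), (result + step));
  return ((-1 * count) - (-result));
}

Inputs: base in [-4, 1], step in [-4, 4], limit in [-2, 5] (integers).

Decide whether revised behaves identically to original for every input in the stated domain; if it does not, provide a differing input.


Although `-4` became `-5`, no input in the stated domain can expose it.
One worked example (base=-1, step=4, limit=1) — original: extra := 1 | (((-1 - step) - max(-4, extra)) == (step * base)): false | count := 1 | iter idx=3: | count := 1 | iter idx=4: | count := 1 | iter idx=5: | count := 1 | result := 1 | iter idx=-2: | result := -12 | result := -13 | result -14; revised: extra := 1 | ((step * base) == ((-1 - step) - max(-5, extra))): false | count := 1 | iter idx=3: | count := 1 | iter idx=4: | count := 1 | iter idx=5: | count := 1 | result := 1 | scale := -1 | iter idx=-2: | result := -12 | result := -13 | result -14; agreement on -14.
Sweeping the whole domain (432 inputs) finds no disagreement.
verdict: equivalent


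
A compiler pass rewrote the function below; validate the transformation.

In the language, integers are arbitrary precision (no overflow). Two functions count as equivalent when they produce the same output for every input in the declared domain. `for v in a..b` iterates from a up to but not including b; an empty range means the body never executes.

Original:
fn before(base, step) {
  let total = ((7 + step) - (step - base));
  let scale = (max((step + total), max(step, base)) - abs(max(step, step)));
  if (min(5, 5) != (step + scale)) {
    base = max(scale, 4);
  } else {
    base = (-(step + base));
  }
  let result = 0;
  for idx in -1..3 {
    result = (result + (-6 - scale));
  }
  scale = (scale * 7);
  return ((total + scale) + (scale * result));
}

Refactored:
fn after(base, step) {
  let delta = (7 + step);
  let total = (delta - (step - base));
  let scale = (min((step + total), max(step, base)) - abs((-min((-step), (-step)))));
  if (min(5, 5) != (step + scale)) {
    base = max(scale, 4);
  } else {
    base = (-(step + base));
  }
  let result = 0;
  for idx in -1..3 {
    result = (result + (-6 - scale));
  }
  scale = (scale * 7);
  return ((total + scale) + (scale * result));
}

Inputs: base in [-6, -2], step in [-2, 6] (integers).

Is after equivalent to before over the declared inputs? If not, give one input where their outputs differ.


Take base=-6, step=-2.
before: total := 1 | scale := -3 | (min(5, 5) != (step + scale)): true | base := 4 | result := 0 | iter idx=-1: | result := -3 | iter idx=0: | result := -6 | iter idx=1: | result := -9 | iter idx=2: | result := -12 | scale := -21 | result 232
after: delta := 5 | total := 1 | scale := -4 | (min(5, 5) != (step + scale)): true | base := 4 | result := 0 | iter idx=-1: | result := -2 | iter idx=0: | result := -4 | iter idx=1: | result := -6 | iter idx=2: | result := -8 | scale := -28 | result 197
232 and 197 differ, so these are not the same function on this domain.
verdict: not equivalent; witness: base=-6, step=-2


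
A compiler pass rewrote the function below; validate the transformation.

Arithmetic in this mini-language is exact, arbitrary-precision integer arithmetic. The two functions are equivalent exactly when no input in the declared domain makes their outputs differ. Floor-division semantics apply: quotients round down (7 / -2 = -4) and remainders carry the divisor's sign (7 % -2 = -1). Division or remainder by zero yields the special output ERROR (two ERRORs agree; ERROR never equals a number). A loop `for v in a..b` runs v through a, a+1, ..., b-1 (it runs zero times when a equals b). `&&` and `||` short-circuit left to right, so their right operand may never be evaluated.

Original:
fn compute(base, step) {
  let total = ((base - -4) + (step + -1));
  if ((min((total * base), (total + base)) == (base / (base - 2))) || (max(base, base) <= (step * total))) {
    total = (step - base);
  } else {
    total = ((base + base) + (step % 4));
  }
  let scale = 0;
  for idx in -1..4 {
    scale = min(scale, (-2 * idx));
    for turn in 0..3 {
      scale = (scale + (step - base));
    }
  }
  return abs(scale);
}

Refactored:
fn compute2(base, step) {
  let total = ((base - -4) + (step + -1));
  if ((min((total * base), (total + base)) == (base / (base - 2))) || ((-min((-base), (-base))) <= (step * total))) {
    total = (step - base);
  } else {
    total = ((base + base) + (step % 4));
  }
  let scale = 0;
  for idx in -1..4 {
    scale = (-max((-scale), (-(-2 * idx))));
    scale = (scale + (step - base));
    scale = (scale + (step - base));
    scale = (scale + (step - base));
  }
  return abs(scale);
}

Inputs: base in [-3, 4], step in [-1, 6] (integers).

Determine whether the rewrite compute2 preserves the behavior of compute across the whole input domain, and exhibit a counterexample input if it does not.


Although statement counts differ, arithmetic usage differs, loop structure differs, local variable names differ, 64/64 inputs agree.
verdict: equivalent
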